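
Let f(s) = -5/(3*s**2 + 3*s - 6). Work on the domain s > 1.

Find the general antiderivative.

F(s) = 5*(-log(s - 1) + log(s + 2))/9 + C

Factor the denominator (3*(s - 1)*(s + 2)) and decompose: f = 5/(9*(s + 2)) - 5/(9*(s - 1)); each piece integrates to a log, atan, or power term.
Check: d/ds[5*(-log(s - 1) + log(s + 2))/9] = -5/(3*s**2 + 3*s - 6) = f(s).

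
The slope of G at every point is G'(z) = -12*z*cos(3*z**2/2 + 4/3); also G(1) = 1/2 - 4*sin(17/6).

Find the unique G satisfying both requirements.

G(z) = -(8*sin(3*z**2/2 + 4/3) - 1)/2

G'(z) matches the chain-rule pattern g'(h)*h' with inner function h(z) = 3*z**2/2 + 4/3; substituting u = h(z) collapses the integral.
A general antiderivative is -4*sin(3*z**2/2 + 4/3) + C.
The condition gives C = 1/2 - 4*sin(17/6) - (-4*sin(17/6)) = 1/2.
So G(z) = -(8*sin(3*z**2/2 + 4/3) - 1)/2.
Check: d/dz[-(8*sin(3*z**2/2 + 4/3) - 1)/2] = -12*z*cos(3*z**2/2 + 4/3) = G'(z).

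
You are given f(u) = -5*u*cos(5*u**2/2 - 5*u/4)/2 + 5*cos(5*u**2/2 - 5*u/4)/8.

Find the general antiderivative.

F(u) = -sin(5*u**2/2 - 5*u/4)/2 + C

The substitution w = 5*u**2/2 - 5*u/4 works: f is exactly (dF/dw)*(dw/du) for that inner function.
Check: d/du[-sin(5*u**2/2 - 5*u/4)/2] = -5*u*cos(5*u**2/2 - 5*u/4)/2 + 5*cos(5*u**2/2 - 5*u/4)/8 = f(u).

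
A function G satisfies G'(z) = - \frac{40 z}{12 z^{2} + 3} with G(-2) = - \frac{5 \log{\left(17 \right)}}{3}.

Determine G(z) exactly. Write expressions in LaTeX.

The substitution u = 4 z^{2} + 1 works: G'(z) is exactly (dG/du)*(du/dz) for that inner function.
A general antiderivative is - \frac{5 \log{\left(4 z^{2} + 1 \right)}}{3} + C.
The condition gives C = - \frac{5 \log{\left(17 \right)}}{3} - (- \frac{5 \log{\left(17 \right)}}{3}) = 0.
So G(z) = - \frac{5 \log{\left(4 z^{2} + 1 \right)}}{3}.
Check: d/dz[- \frac{5 \log{\left(4 z^{2} + 1 \right)}}{3}] = - \frac{40 z}{12 z^{2} + 3} = G'(z).

G(z) = - \frac{5 \log{\left(4 z^{2} + 1 \right)}}{3}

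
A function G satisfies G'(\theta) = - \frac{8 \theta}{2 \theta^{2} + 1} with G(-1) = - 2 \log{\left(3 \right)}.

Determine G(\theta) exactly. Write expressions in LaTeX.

G(\theta) = - 2 \log{\left(2 \theta^{2} + 1 \right)}

G'(\theta) matches the chain-rule pattern g'(h)*h' with inner function h(\theta) = 2 \theta^{2} + 1; substituting u = h(\theta) collapses the integral.
A general antiderivative is - 2 \log{\left(2 \theta^{2} + 1 \right)} + C.
The condition gives C = - 2 \log{\left(3 \right)} - (- 2 \log{\left(3 \right)}) = 0.
So G(\theta) = - 2 \log{\left(2 \theta^{2} + 1 \right)}.
Check: d/d\theta[- 2 \log{\left(2 \theta^{2} + 1 \right)}] = - \frac{8 \theta}{2 \theta^{2} + 1} = G'(\theta).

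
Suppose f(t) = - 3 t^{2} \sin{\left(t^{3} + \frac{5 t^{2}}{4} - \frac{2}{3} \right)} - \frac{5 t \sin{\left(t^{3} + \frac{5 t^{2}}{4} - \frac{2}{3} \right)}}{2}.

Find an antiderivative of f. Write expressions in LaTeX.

The substitution u = t^{3} + \frac{5 t^{2}}{4} - \frac{2}{3} works: f is exactly (dF/du)*(du/dt) for that inner function.
Check: d/dt[\cos{\left(t^{3} + \frac{5 t^{2}}{4} - \frac{2}{3} \right)}] = - 3 t^{2} \sin{\left(t^{3} + \frac{5 t^{2}}{4} - \frac{2}{3} \right)} - \frac{5 t \sin{\left(t^{3} + \frac{5 t^{2}}{4} - \frac{2}{3} \right)}}{2} = f(t).

An antiderivative is F(t) = \cos{\left(t^{3} + \frac{5 t^{2}}{4} - \frac{2}{3} \right)}.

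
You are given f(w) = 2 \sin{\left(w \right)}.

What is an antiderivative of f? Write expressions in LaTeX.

An antiderivative is F(w) = - 2 \cos{\left(w \right)}.

Differentiate the proposed F(w) back; it has to land on f(w) exactly.
Check: d/dw[- 2 \cos{\left(w \right)}] = 2 \sin{\left(w \right)} = f(w).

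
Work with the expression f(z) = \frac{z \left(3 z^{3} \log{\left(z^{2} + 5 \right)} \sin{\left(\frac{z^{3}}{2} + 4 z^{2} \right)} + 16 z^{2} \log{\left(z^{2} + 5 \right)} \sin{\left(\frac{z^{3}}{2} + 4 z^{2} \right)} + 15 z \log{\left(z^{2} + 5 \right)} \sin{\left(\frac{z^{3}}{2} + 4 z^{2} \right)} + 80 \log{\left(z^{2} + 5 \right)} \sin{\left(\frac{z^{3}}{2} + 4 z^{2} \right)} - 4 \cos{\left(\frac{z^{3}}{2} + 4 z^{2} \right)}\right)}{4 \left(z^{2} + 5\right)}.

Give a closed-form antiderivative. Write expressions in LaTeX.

f has the shape u'v + uv' for u = - \frac{\cos{\left(\frac{z^{3}}{2} + 4 z^{2} \right)}}{2} and v = \log{\left(z^{2} + 5 \right)} — it is the derivative of the product u*v.
Check: d/dz[- \frac{\log{\left(z^{2} + 5 \right)} \cos{\left(\frac{z^{3}}{2} + 4 z^{2} \right)}}{2}] = \frac{3 z^{4} \log{\left(z^{2} + 5 \right)} \sin{\left(\frac{z^{3}}{2} + 4 z^{2} \right)} + 16 z^{3} \log{\left(z^{2} + 5 \right)} \sin{\left(\frac{z^{3}}{2} + 4 z^{2} \right)} + 15 z^{2} \log{\left(z^{2} + 5 \right)} \sin{\left(\frac{z^{3}}{2} + 4 z^{2} \right)} + 80 z \log{\left(z^{2} + 5 \right)} \sin{\left(\frac{z^{3}}{2} + 4 z^{2} \right)} - 4 z \cos{\left(\frac{z^{3}}{2} + 4 z^{2} \right)}}{4 z^{2} + 20}, which equals f(z).

An antiderivative is F(z) = - \frac{\log{\left(z^{2} + 5 \right)} \cos{\left(\frac{z^{3}}{2} + 4 z^{2} \right)}}{2}.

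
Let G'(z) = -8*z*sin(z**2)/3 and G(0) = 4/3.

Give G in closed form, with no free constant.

G(z) = 4*cos(z**2)/3

Any candidate G(z) must reproduce the stated G'(z) exactly.
A general antiderivative is 4*cos(z**2)/3 + C.
The condition gives C = 4/3 - (4/3) = 0.
So G(z) = 4*cos(z**2)/3.
Check: d/dz[4*cos(z**2)/3] = -8*z*sin(z**2)/3 = G'(z).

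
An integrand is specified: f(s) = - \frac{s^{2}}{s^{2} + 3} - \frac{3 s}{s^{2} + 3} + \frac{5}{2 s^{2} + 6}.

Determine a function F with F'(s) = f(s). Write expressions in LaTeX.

Integrate term by term and add the pieces.
Check: d/ds[- s - \frac{3 \log{\left(s^{2} + 3 \right)}}{2} + \frac{11 \sqrt{3} \operatorname{atan}{\left(\frac{\sqrt{3} s}{3} \right)}}{6}] = \frac{- 2 s^{2} - 6 s + 5}{2 s^{2} + 6}, which equals f(s).

An antiderivative is F(s) = - s - \frac{3 \log{\left(s^{2} + 3 \right)}}{2} + \frac{11 \sqrt{3} \operatorname{atan}{\left(\frac{\sqrt{3} s}{3} \right)}}{6}.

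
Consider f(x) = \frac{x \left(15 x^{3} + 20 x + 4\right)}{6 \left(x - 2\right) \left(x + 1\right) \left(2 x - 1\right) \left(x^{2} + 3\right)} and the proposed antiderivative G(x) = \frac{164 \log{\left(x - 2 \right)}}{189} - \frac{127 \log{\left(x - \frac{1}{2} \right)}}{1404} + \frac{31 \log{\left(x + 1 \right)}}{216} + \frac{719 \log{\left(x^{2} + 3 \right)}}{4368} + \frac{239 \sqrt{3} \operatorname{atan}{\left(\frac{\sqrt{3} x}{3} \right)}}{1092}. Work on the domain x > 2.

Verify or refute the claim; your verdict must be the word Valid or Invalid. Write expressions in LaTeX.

Invalid: d/dx[G] - f = \frac{239}{728 x^{2} + 2184}, which is not 0.

d/dx[G] = \frac{5460 x^{4} + 1434 x^{3} + 5129 x^{2} - 695 x + 1434}{4368 x^{5} - 6552 x^{4} + 6552 x^{3} - 15288 x^{2} - 19656 x + 13104}
d/dx[G] - f(x) = \frac{239}{728 x^{2} + 2184} != 0.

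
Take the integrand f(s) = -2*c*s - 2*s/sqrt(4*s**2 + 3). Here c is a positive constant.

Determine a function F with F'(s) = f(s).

An antiderivative is F(s) = -(2*c*s**2 + sqrt(4*s**2 + 3))/2.

Integrate term by term and add the pieces.
Check: d/ds[-(2*c*s**2 + sqrt(4*s**2 + 3))/2] = (-2*c*s*sqrt(4*s**2 + 3) - 2*s)/sqrt(4*s**2 + 3), which equals f(s).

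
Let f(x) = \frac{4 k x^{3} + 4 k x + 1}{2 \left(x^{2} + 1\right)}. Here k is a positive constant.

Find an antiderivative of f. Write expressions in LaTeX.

An antiderivative is F(x) = \frac{2 k x^{2} + \operatorname{atan}{\left(x \right)}}{2}.

Any candidate F(x) must reproduce f(x) exactly when differentiated.
Check: d/dx[\frac{2 k x^{2} + \operatorname{atan}{\left(x \right)}}{2}] = \frac{4 k x^{3} + 4 k x + 1}{2 x^{2} + 2}, which equals f(x).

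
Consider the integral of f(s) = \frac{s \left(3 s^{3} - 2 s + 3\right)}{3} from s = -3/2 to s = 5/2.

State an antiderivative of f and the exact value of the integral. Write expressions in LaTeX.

Antiderivative: F(s) = \frac{s^{2} \left(18 s^{3} - 20 s + 45\right)}{90}; value = \frac{3389}{180}

Any candidate F(s) must reproduce f(s) exactly when differentiated.
F(s) = \frac{s^{2} \left(18 s^{3} - 20 s + 45\right)}{90} is an antiderivative of f.
Check: d/ds[\frac{s^{2} \left(18 s^{3} - 20 s + 45\right)}{90}] = s^{4} - \frac{2 s^{2}}{3} + s, which equals f(s).
F(5/2) = \frac{5525}{288}; F(-3/2) = \frac{57}{160}.
Integral = F(5/2) - F(-3/2) = \frac{3389}{180}.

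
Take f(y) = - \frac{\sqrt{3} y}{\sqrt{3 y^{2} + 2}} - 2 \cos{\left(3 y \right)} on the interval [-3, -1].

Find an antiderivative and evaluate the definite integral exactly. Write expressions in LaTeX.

Integrate term by term and add the pieces.
F(y) = - \sqrt{y^{2} + \frac{2}{3}} - \frac{2 \sin{\left(3 y \right)}}{3} is an antiderivative of f.
Check: d/dy[- \sqrt{y^{2} + \frac{2}{3}} - \frac{2 \sin{\left(3 y \right)}}{3}] = \frac{- \sqrt{3} y - 2 \sqrt{3 y^{2} + 2} \cos{\left(3 y \right)}}{\sqrt{3 y^{2} + 2}}, which equals f(y).
F(-1) = - \frac{\sqrt{15}}{3} + \frac{2 \sin{\left(3 \right)}}{3}; F(-3) = - \frac{\sqrt{87}}{3} + \frac{2 \sin{\left(9 \right)}}{3}.
Integral = F(-1) - F(-3) = - \frac{\sqrt{15}}{3} - \frac{2 \sin{\left(9 \right)}}{3} + \frac{2 \sin{\left(3 \right)}}{3} + \frac{\sqrt{87}}{3}.

Antiderivative: F(y) = - \sqrt{y^{2} + \frac{2}{3}} - \frac{2 \sin{\left(3 y \right)}}{3}; value = - \frac{\sqrt{15}}{3} - \frac{2 \sin{\left(9 \right)}}{3} + \frac{2 \sin{\left(3 \right)}}{3} + \frac{\sqrt{87}}{3}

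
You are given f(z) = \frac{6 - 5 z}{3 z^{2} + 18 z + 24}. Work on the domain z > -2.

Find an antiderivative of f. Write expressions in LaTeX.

An antiderivative is F(z) = \frac{8 \log{\left(z + 2 \right)}}{3} - \frac{13 \log{\left(z + 4 \right)}}{3}.

Factor the denominator (3 \left(z + 2\right) \left(z + 4\right)) and decompose: f = - \frac{13}{3 \left(z + 4\right)} + \frac{8}{3 \left(z + 2\right)}; each piece integrates to a log, atan, or power term.
Check: d/dz[\frac{8 \log{\left(z + 2 \right)}}{3} - \frac{13 \log{\left(z + 4 \right)}}{3}] = \frac{6 - 5 z}{3 z^{2} + 18 z + 24} = f(z).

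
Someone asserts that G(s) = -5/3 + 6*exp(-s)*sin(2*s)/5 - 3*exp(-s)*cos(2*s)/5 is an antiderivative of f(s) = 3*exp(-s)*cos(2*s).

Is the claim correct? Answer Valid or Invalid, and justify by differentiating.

Valid. The derivative of G reproduces f.

d/ds[G] = 3*exp(-s)*cos(2*s)
This equals f(s) exactly, so the claim holds.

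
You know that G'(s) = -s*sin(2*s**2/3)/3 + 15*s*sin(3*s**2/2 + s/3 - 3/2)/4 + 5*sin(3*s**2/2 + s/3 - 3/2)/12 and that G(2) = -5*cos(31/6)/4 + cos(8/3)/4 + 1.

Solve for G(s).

G(s) = (cos(2*s**2/3) - 5*cos(3*s**2/2 + s/3 - 3/2) + 4)/4

The integrand splits into summands that can be handled one at a time.
A general antiderivative is cos(2*s**2/3)/4 - 5*cos(3*s**2/2 + s/3 - 3/2)/4 + C.
The condition gives C = -5*cos(31/6)/4 + cos(8/3)/4 + 1 - (-5*cos(31/6)/4 + cos(8/3)/4) = 1.
So G(s) = (cos(2*s**2/3) - 5*cos(3*s**2/2 + s/3 - 3/2) + 4)/4.
Check: d/ds[(cos(2*s**2/3) - 5*cos(3*s**2/2 + s/3 - 3/2) + 4)/4] = -s*sin(2*s**2/3)/3 + 15*s*sin(3*s**2/2 + s/3 - 3/2)/4 + 5*sin(3*s**2/2 + s/3 - 3/2)/12 = G'(s).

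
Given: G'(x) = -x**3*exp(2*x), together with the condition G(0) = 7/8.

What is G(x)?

Recognize the product-rule pattern: G'(x) = u'v + uv' with u = -x**3/2 + 3*x**2/4 - 3*x/4 + 3/8, v = exp(2*x), so integration by parts undoes it.
A general antiderivative is (-4*x**3 + 6*x**2 - 6*x + 3)*exp(2*x)/8 + C.
The condition gives C = 7/8 - (3/8) = 1/2.
So G(x) = -(4*x**3*exp(2*x) - 6*x**2*exp(2*x) + 6*x*exp(2*x) - 3*exp(2*x) - 4)/8.
Check: d/dx[-(4*x**3*exp(2*x) - 6*x**2*exp(2*x) + 6*x*exp(2*x) - 3*exp(2*x) - 4)/8] = -x**3*exp(2*x) = G'(x).

G(x) = -(4*x**3*exp(2*x) - 6*x**2*exp(2*x) + 6*x*exp(2*x) - 3*exp(2*x) - 4)/8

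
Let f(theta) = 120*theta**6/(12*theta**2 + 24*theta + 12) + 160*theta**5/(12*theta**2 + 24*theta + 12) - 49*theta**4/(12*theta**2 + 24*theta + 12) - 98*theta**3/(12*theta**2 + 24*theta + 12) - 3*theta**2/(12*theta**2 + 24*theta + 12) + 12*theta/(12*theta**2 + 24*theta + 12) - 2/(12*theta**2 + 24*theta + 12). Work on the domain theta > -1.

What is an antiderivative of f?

Integrate term by term and add the pieces.
Check: d/dtheta[(24*theta**5*(theta + 1) - 20*theta**4*(theta + 1) - 3*theta**3*(theta + 1) + 6*theta*(theta + 1) - 24*theta - 16)/(12*(theta + 1))] = (120*theta**6 + 160*theta**5 - 49*theta**4 - 98*theta**3 - 3*theta**2 + 12*theta - 2)/(12*theta**2 + 24*theta + 12), which equals f(theta).

An antiderivative is F(theta) = (24*theta**5*(theta + 1) - 20*theta**4*(theta + 1) - 3*theta**3*(theta + 1) + 6*theta*(theta + 1) - 24*theta - 16)/(12*(theta + 1)).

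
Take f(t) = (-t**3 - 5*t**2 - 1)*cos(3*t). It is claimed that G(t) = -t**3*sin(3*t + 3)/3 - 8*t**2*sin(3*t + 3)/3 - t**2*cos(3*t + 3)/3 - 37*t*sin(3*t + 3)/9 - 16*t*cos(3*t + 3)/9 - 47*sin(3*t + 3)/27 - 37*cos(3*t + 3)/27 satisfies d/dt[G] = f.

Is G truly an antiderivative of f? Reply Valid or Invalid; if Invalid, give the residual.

d/dt[G] = -t**3*cos(3*t + 3) - 8*t**2*cos(3*t + 3) - 13*t*cos(3*t + 3) - 7*cos(3*t + 3)
d/dt[G] - f(t) = t**3*cos(3*t) - t**3*cos(3*t + 3) + 5*t**2*cos(3*t) - 8*t**2*cos(3*t + 3) - 13*t*cos(3*t + 3) + cos(3*t) - 7*cos(3*t + 3) != 0.

Invalid: d/dt[G] - f = t**3*cos(3*t) - t**3*cos(3*t + 3) + 5*t**2*cos(3*t) - 8*t**2*cos(3*t + 3) - 13*t*cos(3*t + 3) + cos(3*t) - 7*cos(3*t + 3), which is not 0.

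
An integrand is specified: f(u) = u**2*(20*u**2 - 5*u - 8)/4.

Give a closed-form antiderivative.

Recover f(u) by differentiating a candidate F(u); any mismatch rules it out.
Check: d/du[u**3*(48*u**2 - 15*u - 32)/48] = 5*u**4 - 5*u**3/4 - 2*u**2, which equals f(u).

An antiderivative is F(u) = u**3*(48*u**2 - 15*u - 32)/48.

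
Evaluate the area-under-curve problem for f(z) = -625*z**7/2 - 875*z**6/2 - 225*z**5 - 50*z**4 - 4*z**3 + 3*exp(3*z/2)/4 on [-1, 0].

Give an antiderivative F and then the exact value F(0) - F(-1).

Integrate term by term and add the pieces.
F(z) = (-z**4*(-5*z - 2)**4 + 8*exp(3*z/2))/16 is an antiderivative of f.
Check: d/dz[(-z**4*(-5*z - 2)**4 + 8*exp(3*z/2))/16] = -625*z**7/2 - 875*z**6/2 - 225*z**5 - 50*z**4 - 4*z**3 + 3*exp(3*z/2)/4 = f(z).
F(0) = 1/2; F(-1) = -81/16 + exp(-3/2)/2.
Integral = F(0) - F(-1) = 89/16 - exp(-3/2)/2.

Antiderivative: F(z) = (-z**4*(-5*z - 2)**4 + 8*exp(3*z/2))/16; value = 89/16 - exp(-3/2)/2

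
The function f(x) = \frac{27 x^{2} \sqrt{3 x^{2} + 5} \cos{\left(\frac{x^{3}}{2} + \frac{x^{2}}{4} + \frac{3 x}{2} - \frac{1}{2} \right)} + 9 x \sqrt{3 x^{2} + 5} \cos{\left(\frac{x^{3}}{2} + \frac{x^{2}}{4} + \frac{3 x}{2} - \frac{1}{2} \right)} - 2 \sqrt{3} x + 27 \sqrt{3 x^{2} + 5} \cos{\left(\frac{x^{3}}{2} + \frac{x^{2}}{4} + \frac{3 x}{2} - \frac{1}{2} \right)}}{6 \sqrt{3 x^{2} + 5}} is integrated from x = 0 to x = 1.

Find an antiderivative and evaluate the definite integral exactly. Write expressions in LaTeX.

An antiderivative F(x) passes only if d/dx[F] lands on f(x) exactly.
F(x) = - \frac{\sqrt{x^{2} + \frac{5}{3}}}{3} + 3 \sin{\left(\frac{x^{3}}{2} + \frac{x^{2}}{4} + \frac{3 x}{2} - \frac{1}{2} \right)} is an antiderivative of f.
Check: d/dx[- \frac{\sqrt{x^{2} + \frac{5}{3}}}{3} + 3 \sin{\left(\frac{x^{3}}{2} + \frac{x^{2}}{4} + \frac{3 x}{2} - \frac{1}{2} \right)}] = \frac{27 x^{2} \sqrt{3 x^{2} + 5} \cos{\left(\frac{x^{3}}{2} + \frac{x^{2}}{4} + \frac{3 x}{2} - \frac{1}{2} \right)} + 9 x \sqrt{3 x^{2} + 5} \cos{\left(\frac{x^{3}}{2} + \frac{x^{2}}{4} + \frac{3 x}{2} - \frac{1}{2} \right)} - 2 \sqrt{3} x + 27 \sqrt{3 x^{2} + 5} \cos{\left(\frac{x^{3}}{2} + \frac{x^{2}}{4} + \frac{3 x}{2} - \frac{1}{2} \right)}}{6 \sqrt{3 x^{2} + 5}} = f(x).
F(1) = - \frac{2 \sqrt{6}}{9} + 3 \sin{\left(\frac{7}{4} \right)}; F(0) = - 3 \sin{\left(\frac{1}{2} \right)} - \frac{\sqrt{15}}{9}.
Integral = F(1) - F(0) = - \frac{2 \sqrt{6}}{9} + \frac{\sqrt{15}}{9} + 3 \sin{\left(\frac{1}{2} \right)} + 3 \sin{\left(\frac{7}{4} \right)}.

Antiderivative: F(x) = - \frac{\sqrt{x^{2} + \frac{5}{3}}}{3} + 3 \sin{\left(\frac{x^{3}}{2} + \frac{x^{2}}{4} + \frac{3 x}{2} - \frac{1}{2} \right)}; value = - \frac{2 \sqrt{6}}{9} + \frac{\sqrt{15}}{9} + 3 \sin{\left(\frac{1}{2} \right)} + 3 \sin{\left(\frac{7}{4} \right)}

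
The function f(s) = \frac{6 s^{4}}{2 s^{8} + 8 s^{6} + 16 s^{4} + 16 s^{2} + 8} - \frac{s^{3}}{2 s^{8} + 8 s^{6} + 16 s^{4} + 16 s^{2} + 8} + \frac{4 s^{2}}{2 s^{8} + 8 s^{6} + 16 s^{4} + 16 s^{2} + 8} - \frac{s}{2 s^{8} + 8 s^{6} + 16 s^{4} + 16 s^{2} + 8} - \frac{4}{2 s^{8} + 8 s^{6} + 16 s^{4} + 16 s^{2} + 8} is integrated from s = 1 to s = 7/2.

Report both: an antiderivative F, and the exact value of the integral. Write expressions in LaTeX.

Recognize the product-rule pattern: f = u'v + uv' with u = \frac{1}{2 s^{4} + 4 s^{2} + 4}, v = \frac{1}{4} - 2 s, so integration by parts undoes it.
F(s) = \frac{1 - 8 s}{8 s^{4} + 16 s^{2} + 16} is an antiderivative of f.
Check: d/ds[\frac{1 - 8 s}{8 s^{4} + 16 s^{2} + 16}] = \frac{6 s^{4} - s^{3} + 4 s^{2} - s - 4}{2 s^{8} + 8 s^{6} + 16 s^{4} + 16 s^{2} + 8}, which equals f(s).
F(7/2) = - \frac{54}{2825}; F(1) = - \frac{7}{40}.
Integral = F(7/2) - F(1) = \frac{3523}{22600}.

Antiderivative: F(s) = \frac{1 - 8 s}{8 s^{4} + 16 s^{2} + 16}; value = \frac{3523}{22600}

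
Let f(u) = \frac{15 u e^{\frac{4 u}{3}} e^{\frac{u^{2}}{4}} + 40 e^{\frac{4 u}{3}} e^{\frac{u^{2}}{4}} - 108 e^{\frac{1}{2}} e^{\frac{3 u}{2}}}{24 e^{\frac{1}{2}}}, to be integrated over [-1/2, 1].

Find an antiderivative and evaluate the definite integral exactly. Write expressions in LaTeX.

Antiderivative: F(u) = - 3 e^{\frac{3 u}{2}} + \frac{5 e^{\frac{u^{2}}{4} + \frac{4 u}{3} - \frac{1}{2}}}{4}; value = - 3 e^{\frac{3}{2}} - \frac{5}{4 e^{\frac{53}{48}}} + \frac{3}{e^{\frac{3}{4}}} + \frac{5 e^{\frac{13}{12}}}{4}

Any candidate F(u) must reproduce f(u) exactly when differentiated.
F(u) = - 3 e^{\frac{3 u}{2}} + \frac{5 e^{\frac{u^{2}}{4} + \frac{4 u}{3} - \frac{1}{2}}}{4} is an antiderivative of f.
Check: d/du[- 3 e^{\frac{3 u}{2}} + \frac{5 e^{\frac{u^{2}}{4} + \frac{4 u}{3} - \frac{1}{2}}}{4}] = \frac{5 u e^{\frac{4 u}{3}} e^{\frac{u^{2}}{4}}}{8 e^{\frac{1}{2}}} + \frac{5 e^{\frac{4 u}{3}} e^{\frac{u^{2}}{4}}}{3 e^{\frac{1}{2}}} - \frac{9 e^{\frac{3 u}{2}}}{2}, which equals f(u).
F(1) = - 3 e^{\frac{3}{2}} + \frac{5 e^{\frac{13}{12}}}{4}; F(-1/2) = - \frac{3}{e^{\frac{3}{4}}} + \frac{5}{4 e^{\frac{53}{48}}}.
Integral = F(1) - F(-1/2) = - 3 e^{\frac{3}{2}} - \frac{5}{4 e^{\frac{53}{48}}} + \frac{3}{e^{\frac{3}{4}}} + \frac{5 e^{\frac{13}{12}}}{4}.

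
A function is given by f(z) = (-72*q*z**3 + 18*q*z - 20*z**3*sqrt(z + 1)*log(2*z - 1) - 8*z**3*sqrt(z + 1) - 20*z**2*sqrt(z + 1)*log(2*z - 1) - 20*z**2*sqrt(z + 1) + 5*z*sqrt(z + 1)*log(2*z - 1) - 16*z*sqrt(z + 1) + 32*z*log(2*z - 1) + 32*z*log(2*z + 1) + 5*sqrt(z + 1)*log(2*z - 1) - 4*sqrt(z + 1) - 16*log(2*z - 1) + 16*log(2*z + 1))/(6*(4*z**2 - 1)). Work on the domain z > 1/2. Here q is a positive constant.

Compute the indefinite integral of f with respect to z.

Recover f(z) by differentiating a candidate F(z); any mismatch rules it out.
Check: d/dz[(-9*q*z**2 - 2*((z + 1)**(5/2) - 4*log(2*z + 1))*log(2*z - 1))/6] = (-72*q*z**3 + 18*q*z - 20*z**3*sqrt(z + 1)*log(2*z - 1) - 8*z**3*sqrt(z + 1) - 20*z**2*sqrt(z + 1)*log(2*z - 1) - 20*z**2*sqrt(z + 1) + 5*z*sqrt(z + 1)*log(2*z - 1) - 16*z*sqrt(z + 1) + 32*z*log(2*z - 1) + 32*z*log(2*z + 1) + 5*sqrt(z + 1)*log(2*z - 1) - 4*sqrt(z + 1) - 16*log(2*z - 1) + 16*log(2*z + 1))/(24*z**2 - 6), which equals f(z).

F(z) = (-9*q*z**2 - 2*((z + 1)**(5/2) - 4*log(2*z + 1))*log(2*z - 1))/6 + C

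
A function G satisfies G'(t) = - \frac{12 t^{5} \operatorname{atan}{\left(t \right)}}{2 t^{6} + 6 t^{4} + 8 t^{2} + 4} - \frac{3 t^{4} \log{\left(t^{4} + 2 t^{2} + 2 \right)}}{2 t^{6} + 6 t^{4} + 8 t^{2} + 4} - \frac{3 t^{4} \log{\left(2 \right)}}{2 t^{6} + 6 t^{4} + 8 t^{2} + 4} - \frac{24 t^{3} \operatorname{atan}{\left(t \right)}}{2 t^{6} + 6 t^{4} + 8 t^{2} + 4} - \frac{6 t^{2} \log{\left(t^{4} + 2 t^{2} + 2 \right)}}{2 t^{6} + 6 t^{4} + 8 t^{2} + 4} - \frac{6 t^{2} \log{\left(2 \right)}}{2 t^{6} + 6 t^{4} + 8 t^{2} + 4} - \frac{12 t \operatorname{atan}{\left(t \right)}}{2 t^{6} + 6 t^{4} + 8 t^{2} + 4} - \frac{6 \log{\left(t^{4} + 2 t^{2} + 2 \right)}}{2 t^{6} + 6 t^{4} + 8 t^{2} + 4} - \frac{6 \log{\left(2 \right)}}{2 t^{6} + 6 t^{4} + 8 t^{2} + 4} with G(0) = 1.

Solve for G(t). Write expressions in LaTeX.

G(t) = - \frac{3 \log{\left(t^{4} + 2 t^{2} + 2 \right)} \operatorname{atan}{\left(t \right)}}{2} - \frac{3 \log{\left(2 \right)} \operatorname{atan}{\left(t \right)}}{2} + 1

G'(t) has the shape u'v + uv' for u = - \frac{3 \operatorname{atan}{\left(t \right)}}{2} and v = \log{\left(2 t^{4} + 4 t^{2} + 4 \right)} — it is the derivative of the product u*v.
A general antiderivative is - \frac{3 \log{\left(2 t^{4} + 4 t^{2} + 4 \right)} \operatorname{atan}{\left(t \right)}}{2} + C.
The condition gives C = 1 - (0) = 1.
So G(t) = - \frac{3 \log{\left(t^{4} + 2 t^{2} + 2 \right)} \operatorname{atan}{\left(t \right)}}{2} - \frac{3 \log{\left(2 \right)} \operatorname{atan}{\left(t \right)}}{2} + 1.
Check: d/dt[- \frac{3 \log{\left(t^{4} + 2 t^{2} + 2 \right)} \operatorname{atan}{\left(t \right)}}{2} - \frac{3 \log{\left(2 \right)} \operatorname{atan}{\left(t \right)}}{2} + 1] = \frac{- 12 t^{5} \operatorname{atan}{\left(t \right)} - 3 t^{4} \log{\left(t^{4} + 2 t^{2} + 2 \right)} - 3 t^{4} \log{\left(2 \right)} - 24 t^{3} \operatorname{atan}{\left(t \right)} - 6 t^{2} \log{\left(t^{4} + 2 t^{2} + 2 \right)} - 6 t^{2} \log{\left(2 \right)} - 12 t \operatorname{atan}{\left(t \right)} - 6 \log{\left(t^{4} + 2 t^{2} + 2 \right)} - 6 \log{\left(2 \right)}}{2 t^{6} + 6 t^{4} + 8 t^{2} + 4}, which equals G'(t).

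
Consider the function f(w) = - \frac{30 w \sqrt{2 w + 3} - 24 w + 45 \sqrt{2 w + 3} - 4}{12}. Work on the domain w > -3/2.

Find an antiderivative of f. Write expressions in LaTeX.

An antiderivative is F(w) = - \frac{12 w^{2} \sqrt{2 w + 3} - 12 w^{2} + 36 w \sqrt{2 w + 3} - 4 w + 27 \sqrt{2 w + 3} + 16}{12}.

Whatever form F(w) takes, F'(w) = f(w) is non-negotiable.
Check: d/dw[- \frac{12 w^{2} \sqrt{2 w + 3} - 12 w^{2} + 36 w \sqrt{2 w + 3} - 4 w + 27 \sqrt{2 w + 3} + 16}{12}] = \frac{- 60 w^{2} + 24 w \sqrt{2 w + 3} - 180 w + 4 \sqrt{2 w + 3} - 135}{12 \sqrt{2 w + 3}}, which equals f(w).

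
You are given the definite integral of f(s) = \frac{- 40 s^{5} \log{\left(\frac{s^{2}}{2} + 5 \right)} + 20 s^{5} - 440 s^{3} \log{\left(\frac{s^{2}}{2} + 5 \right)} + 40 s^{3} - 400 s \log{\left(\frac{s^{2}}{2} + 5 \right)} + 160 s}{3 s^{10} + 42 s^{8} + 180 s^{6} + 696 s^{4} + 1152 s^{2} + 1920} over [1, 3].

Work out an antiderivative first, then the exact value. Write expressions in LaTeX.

Recognize the product-rule pattern: f = u'v + uv' with u = \frac{5}{3 \left(\frac{s^{4}}{2} + s^{2} + 4\right)}, v = \log{\left(\frac{s^{2}}{2} + 5 \right)}, so integration by parts undoes it.
F(s) = \frac{10 \log{\left(\frac{s^{2}}{2} + 5 \right)}}{3 \left(s^{4} + 2 s^{2} + 8\right)} is an antiderivative of f.
Check: d/ds[\frac{10 \log{\left(\frac{s^{2}}{2} + 5 \right)}}{3 \left(s^{4} + 2 s^{2} + 8\right)}] = \frac{- 40 s^{5} \log{\left(\frac{s^{2}}{2} + 5 \right)} + 20 s^{5} - 440 s^{3} \log{\left(\frac{s^{2}}{2} + 5 \right)} + 40 s^{3} - 400 s \log{\left(\frac{s^{2}}{2} + 5 \right)} + 160 s}{3 s^{10} + 42 s^{8} + 180 s^{6} + 696 s^{4} + 1152 s^{2} + 1920} = f(s).
F(3) = \frac{10 \log{\left(\frac{19}{2} \right)}}{321}; F(1) = \frac{10 \log{\left(\frac{11}{2} \right)}}{33}.
Integral = F(3) - F(1) = - \frac{10 \log{\left(\frac{11}{2} \right)}}{33} + \frac{10 \log{\left(\frac{19}{2} \right)}}{321}.

Antiderivative: F(s) = \frac{10 \log{\left(\frac{s^{2}}{2} + 5 \right)}}{3 \left(s^{4} + 2 s^{2} + 8\right)}; value = - \frac{10 \log{\left(\frac{11}{2} \right)}}{33} + \frac{10 \log{\left(\frac{19}{2} \right)}}{321}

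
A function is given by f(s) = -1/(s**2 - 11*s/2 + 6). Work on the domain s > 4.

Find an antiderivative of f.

The denominator factors as (s - 4)*(2*s - 3); partial fractions split f into directly integrable pieces: 4/(5*(2*s - 3)) - 2/(5*(s - 4)).
Check: d/ds[-2*log(s - 4)/5 + 2*log(s - 3/2)/5] = -2/(2*s**2 - 11*s + 12), which equals f(s).

An antiderivative is F(s) = -2*log(s - 4)/5 + 2*log(s - 3/2)/5.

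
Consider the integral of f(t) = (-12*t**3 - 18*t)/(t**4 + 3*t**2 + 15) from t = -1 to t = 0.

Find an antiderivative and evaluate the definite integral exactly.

f matches the chain-rule pattern g'(h)*h' with inner function h(t) = t**4/3 + t**2 + 5; substituting u = h(t) collapses the integral.
F(t) = -3*log(t**4/3 + t**2 + 5) is an antiderivative of f.
Check: d/dt[-3*log(t**4/3 + t**2 + 5)] = (-12*t**3 - 18*t)/(t**4 + 3*t**2 + 15) = f(t).
F(0) = -3*log(5); F(-1) = -3*log(19/3).
Integral = F(0) - F(-1) = -3*log(5) + 3*log(19/3).

Antiderivative: F(t) = -3*log(t**4/3 + t**2 + 5); value = -3*log(5) + 3*log(19/3)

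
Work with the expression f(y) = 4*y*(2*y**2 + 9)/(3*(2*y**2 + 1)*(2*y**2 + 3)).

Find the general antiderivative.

F(y) = -log(y**2 + 3/2) + 4*log(4*y**2 + 2)/3 + C

Recover f(y) by differentiating a candidate F(y); any mismatch rules it out.
Check: d/dy[-log(y**2 + 3/2) + 4*log(4*y**2 + 2)/3] = (8*y**3 + 36*y)/(12*y**4 + 24*y**2 + 9), which equals f(y).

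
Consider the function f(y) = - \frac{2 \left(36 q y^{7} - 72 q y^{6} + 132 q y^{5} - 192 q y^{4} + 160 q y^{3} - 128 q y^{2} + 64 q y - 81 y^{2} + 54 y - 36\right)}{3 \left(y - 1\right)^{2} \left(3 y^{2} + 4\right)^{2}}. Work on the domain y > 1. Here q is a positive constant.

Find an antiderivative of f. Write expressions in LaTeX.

An antiderivative is F(y) = - \frac{2 \left(6 q y^{5} - 6 q y^{4} + 8 q y^{3} - 8 q y^{2} + 9\right)}{3 \left(y - 1\right) \left(3 y^{2} + 4\right)}.

Whatever form F(y) takes, F'(y) = f(y) is non-negotiable.
Check: d/dy[- \frac{2 \left(6 q y^{5} - 6 q y^{4} + 8 q y^{3} - 8 q y^{2} + 9\right)}{3 \left(y - 1\right) \left(3 y^{2} + 4\right)}] = \frac{- 72 q y^{7} + 144 q y^{6} - 264 q y^{5} + 384 q y^{4} - 320 q y^{3} + 256 q y^{2} - 128 q y + 162 y^{2} - 108 y + 72}{27 y^{6} - 54 y^{5} + 99 y^{4} - 144 y^{3} + 120 y^{2} - 96 y + 48}, which equals f(y).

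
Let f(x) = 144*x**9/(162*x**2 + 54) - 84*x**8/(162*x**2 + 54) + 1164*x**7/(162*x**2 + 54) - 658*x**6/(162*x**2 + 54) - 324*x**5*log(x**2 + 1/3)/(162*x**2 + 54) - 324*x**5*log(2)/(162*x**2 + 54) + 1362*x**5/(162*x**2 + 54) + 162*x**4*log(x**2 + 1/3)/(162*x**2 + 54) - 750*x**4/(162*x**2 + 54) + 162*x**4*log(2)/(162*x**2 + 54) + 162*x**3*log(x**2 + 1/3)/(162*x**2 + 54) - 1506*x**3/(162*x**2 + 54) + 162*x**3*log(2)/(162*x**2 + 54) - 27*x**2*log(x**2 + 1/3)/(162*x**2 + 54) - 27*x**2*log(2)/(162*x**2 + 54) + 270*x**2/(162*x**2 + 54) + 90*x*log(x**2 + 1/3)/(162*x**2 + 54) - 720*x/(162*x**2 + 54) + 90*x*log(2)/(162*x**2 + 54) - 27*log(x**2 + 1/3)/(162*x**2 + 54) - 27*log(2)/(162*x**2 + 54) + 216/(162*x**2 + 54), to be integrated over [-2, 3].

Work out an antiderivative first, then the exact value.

f has the shape u'v + uv' for u = (-x**2/3 - 2)**2 - log(2*x**2 + 2/3)/2 and v = x**4 - 2*x**3/3 - 5*x**2/3 + x — it is the derivative of the product u*v.
F(x) = x*(2*(-x**2 - 6)**2 - 9*log(2*x**2 + 2/3))*(3*x**3 - 2*x**2 - 5*x + 3)/54 is an antiderivative of f.
Check: d/dx[x*(2*(-x**2 - 6)**2 - 9*log(2*x**2 + 2/3))*(3*x**3 - 2*x**2 - 5*x + 3)/54] = (144*x**9 - 84*x**8 + 1164*x**7 - 658*x**6 - 324*x**5*log(x**2 + 1/3) - 324*x**5*log(2) + 1362*x**5 + 162*x**4*log(x**2 + 1/3) - 750*x**4 + 162*x**4*log(2) + 162*x**3*log(x**2 + 1/3) - 1506*x**3 + 162*x**3*log(2) - 27*x**2*log(x**2 + 1/3) - 27*x**2*log(2) + 270*x**2 + 90*x*log(x**2 + 1/3) - 720*x + 90*x*log(2) - 27*log(x**2 + 1/3) - 27*log(2) + 216)/(162*x**2 + 54), which equals f(x).
F(3) = 1275 - 51*log(56/3)/2; F(-2) = 3800/27 - 19*log(26/3)/3.
Integral = F(3) - F(-2) = -51*log(56/3)/2 + 19*log(26/3)/3 + 30625/27.

Antiderivative: F(x) = x*(2*(-x**2 - 6)**2 - 9*log(2*x**2 + 2/3))*(3*x**3 - 2*x**2 - 5*x + 3)/54; value = -51*log(56/3)/2 + 19*log(26/3)/3 + 30625/27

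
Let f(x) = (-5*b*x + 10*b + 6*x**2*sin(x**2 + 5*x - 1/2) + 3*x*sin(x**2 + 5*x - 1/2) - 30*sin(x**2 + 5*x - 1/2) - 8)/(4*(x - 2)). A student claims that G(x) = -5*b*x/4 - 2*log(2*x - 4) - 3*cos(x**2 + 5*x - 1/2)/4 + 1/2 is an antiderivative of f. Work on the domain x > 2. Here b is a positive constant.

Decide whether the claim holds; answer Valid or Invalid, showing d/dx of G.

Valid: G'(x) = f(x).

d/dx[G] = (-5*b*x + 10*b + 6*x**2*sin(x**2 + 5*x - 1/2) + 3*x*sin(x**2 + 5*x - 1/2) - 30*sin(x**2 + 5*x - 1/2) - 8)/(4*x - 8)
This equals f(x) exactly, so the claim holds.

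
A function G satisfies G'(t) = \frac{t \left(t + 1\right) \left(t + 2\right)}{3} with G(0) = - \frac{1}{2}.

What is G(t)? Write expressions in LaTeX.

Any candidate G(t) must reproduce the stated G'(t) exactly.
A general antiderivative is - \frac{t^{3}}{3} - t^{2} + \frac{4 \left(- \frac{t^{2}}{4} - t\right)^{2}}{3} - 1 + C.
The condition gives C = - \frac{1}{2} - (-1) = \frac{1}{2}.
So G(t) = \frac{t^{4}}{12} + \frac{t^{3}}{3} + \frac{t^{2}}{3} - \frac{1}{2}.
Check: d/dt[\frac{t^{4}}{12} + \frac{t^{3}}{3} + \frac{t^{2}}{3} - \frac{1}{2}] = \frac{t^{3}}{3} + t^{2} + \frac{2 t}{3}, which equals G'(t).

G(t) = \frac{t^{4}}{12} + \frac{t^{3}}{3} + \frac{t^{2}}{3} - \frac{1}{2}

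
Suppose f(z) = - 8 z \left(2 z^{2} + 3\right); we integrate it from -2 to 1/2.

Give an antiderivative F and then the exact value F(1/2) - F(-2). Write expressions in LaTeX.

Antiderivative: F(z) = - 4 z^{4} - 12 z^{2}; value = \frac{435}{4}

f matches the chain-rule pattern g'(h)*h' with inner function h(z) = z^{2} + \frac{3}{2}; substituting u = h(z) collapses the integral.
F(z) = - 4 z^{4} - 12 z^{2} is an antiderivative of f.
Check: d/dz[- 4 z^{4} - 12 z^{2}] = - 16 z^{3} - 24 z, which equals f(z).
F(1/2) = - \frac{13}{4}; F(-2) = -112.
Integral = F(1/2) - F(-2) = \frac{435}{4}.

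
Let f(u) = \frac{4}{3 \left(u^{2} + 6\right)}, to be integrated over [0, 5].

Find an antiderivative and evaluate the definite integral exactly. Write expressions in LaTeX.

Antiderivative: F(u) = \frac{2 \sqrt{6} \operatorname{atan}{\left(\frac{\sqrt{6} u}{6} \right)}}{9}; value = \frac{2 \sqrt{6} \operatorname{atan}{\left(\frac{5 \sqrt{6}}{6} \right)}}{9}

Differentiate the proposed F(u) back; it has to land on f(u) exactly.
F(u) = \frac{2 \sqrt{6} \operatorname{atan}{\left(\frac{\sqrt{6} u}{6} \right)}}{9} is an antiderivative of f.
Check: d/du[\frac{2 \sqrt{6} \operatorname{atan}{\left(\frac{\sqrt{6} u}{6} \right)}}{9}] = \frac{4}{3 u^{2} + 18}, which equals f(u).
F(5) = \frac{2 \sqrt{6} \operatorname{atan}{\left(\frac{5 \sqrt{6}}{6} \right)}}{9}; F(0) = 0.
Integral = F(5) - F(0) = \frac{2 \sqrt{6} \operatorname{atan}{\left(\frac{5 \sqrt{6}}{6} \right)}}{9}.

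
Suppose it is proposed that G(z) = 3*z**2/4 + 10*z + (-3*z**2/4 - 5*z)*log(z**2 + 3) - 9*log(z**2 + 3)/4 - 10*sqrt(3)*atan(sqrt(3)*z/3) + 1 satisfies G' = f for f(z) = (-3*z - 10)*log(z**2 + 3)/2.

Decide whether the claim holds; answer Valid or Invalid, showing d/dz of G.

Valid. The derivative of G reproduces f.

d/dz[G] = -3*z*log(z**2 + 3)/2 - 5*log(z**2 + 3)
This equals f(z) exactly, so the claim holds.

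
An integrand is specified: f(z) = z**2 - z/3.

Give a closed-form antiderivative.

Integrate term by term and add the pieces.
Check: d/dz[z**3/3 - z**2/6] = z**2 - z/3 = f(z).

An antiderivative is F(z) = z**3/3 - z**2/6.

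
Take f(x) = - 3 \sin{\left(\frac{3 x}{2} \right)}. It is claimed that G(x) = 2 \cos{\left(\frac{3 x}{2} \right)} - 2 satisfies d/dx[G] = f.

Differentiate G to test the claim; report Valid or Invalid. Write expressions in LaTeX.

Valid - the claim checks out under differentiation.

d/dx[G] = - 3 \sin{\left(\frac{3 x}{2} \right)}
This equals f(x) exactly, so the claim holds.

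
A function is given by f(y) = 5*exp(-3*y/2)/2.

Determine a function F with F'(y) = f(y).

A candidate is checked by its d/dy: the result must match f(y).
Check: d/dy[-5*exp(-3*y/2)/3] = 5*exp(-3*y/2)/2 = f(y).

An antiderivative is F(y) = -5*exp(-3*y/2)/3.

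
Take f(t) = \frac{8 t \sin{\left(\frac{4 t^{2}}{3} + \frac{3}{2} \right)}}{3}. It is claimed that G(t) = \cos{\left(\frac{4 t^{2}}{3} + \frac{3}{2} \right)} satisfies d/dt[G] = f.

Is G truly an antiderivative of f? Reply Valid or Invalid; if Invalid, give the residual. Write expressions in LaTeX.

d/dt[G] = - \frac{8 t \sin{\left(\frac{4 t^{2}}{3} + \frac{3}{2} \right)}}{3}
d/dt[G] - f(t) = - \frac{16 t \sin{\left(\frac{4 t^{2}}{3} + \frac{3}{2} \right)}}{3} != 0.

Invalid: d/dt[G] - f = - \frac{16 t \sin{\left(\frac{4 t^{2}}{3} + \frac{3}{2} \right)}}{3}, which is not 0.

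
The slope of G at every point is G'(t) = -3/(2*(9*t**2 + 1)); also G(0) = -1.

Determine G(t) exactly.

Since d/dt undoes antidifferentiation here, G(t) must give back the stated G'(t).
A general antiderivative is -atan(3*t)/2 + C.
The condition gives C = -1 - (0) = -1.
So G(t) = -atan(3*t)/2 - 1.
Check: d/dt[-atan(3*t)/2 - 1] = -3/(18*t**2 + 2), which equals G'(t).

G(t) = -atan(3*t)/2 - 1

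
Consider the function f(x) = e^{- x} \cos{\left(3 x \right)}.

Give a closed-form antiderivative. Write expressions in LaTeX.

A candidate is checked by its d/dx: the result must match f(x).
Check: d/dx[\frac{\left(3 \sin{\left(3 x \right)} - \cos{\left(3 x \right)}\right) e^{- x}}{10}] = e^{- x} \cos{\left(3 x \right)} = f(x).

An antiderivative is F(x) = \frac{\left(3 \sin{\left(3 x \right)} - \cos{\left(3 x \right)}\right) e^{- x}}{10}.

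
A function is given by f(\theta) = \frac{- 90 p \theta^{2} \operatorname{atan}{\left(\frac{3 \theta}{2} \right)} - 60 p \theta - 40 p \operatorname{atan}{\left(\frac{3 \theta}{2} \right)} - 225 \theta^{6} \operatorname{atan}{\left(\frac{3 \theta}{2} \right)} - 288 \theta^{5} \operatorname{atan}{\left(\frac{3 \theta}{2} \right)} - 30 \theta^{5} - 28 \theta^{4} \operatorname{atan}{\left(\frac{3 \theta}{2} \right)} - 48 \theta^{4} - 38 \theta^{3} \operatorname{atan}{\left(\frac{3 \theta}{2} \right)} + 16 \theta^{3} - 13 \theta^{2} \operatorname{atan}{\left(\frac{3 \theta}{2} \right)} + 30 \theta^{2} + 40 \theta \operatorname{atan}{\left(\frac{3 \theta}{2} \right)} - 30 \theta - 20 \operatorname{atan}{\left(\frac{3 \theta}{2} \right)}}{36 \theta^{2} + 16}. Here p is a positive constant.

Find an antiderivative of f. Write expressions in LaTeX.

Recognize the product-rule pattern: f = u'v + uv' with u = - \frac{5 p \theta}{2} - \frac{5 \theta^{5}}{4} - 2 \theta^{4} + \frac{2 \theta^{3}}{3} + \frac{5 \theta^{2}}{4} - \frac{5 \theta}{4}, v = \operatorname{atan}{\left(\frac{3 \theta}{2} \right)}, so integration by parts undoes it.
Check: d/d\theta[- \frac{5 p \theta \operatorname{atan}{\left(\frac{3 \theta}{2} \right)}}{2} - \frac{5 \theta^{5} \operatorname{atan}{\left(\frac{3 \theta}{2} \right)}}{4} - 2 \theta^{4} \operatorname{atan}{\left(\frac{3 \theta}{2} \right)} + \frac{2 \theta^{3} \operatorname{atan}{\left(\frac{3 \theta}{2} \right)}}{3} + \frac{5 \theta^{2} \operatorname{atan}{\left(\frac{3 \theta}{2} \right)}}{4} - \frac{5 \theta \operatorname{atan}{\left(\frac{3 \theta}{2} \right)}}{4}] = \frac{- 90 p \theta^{2} \operatorname{atan}{\left(\frac{3 \theta}{2} \right)} - 60 p \theta - 40 p \operatorname{atan}{\left(\frac{3 \theta}{2} \right)} - 225 \theta^{6} \operatorname{atan}{\left(\frac{3 \theta}{2} \right)} - 288 \theta^{5} \operatorname{atan}{\left(\frac{3 \theta}{2} \right)} - 30 \theta^{5} - 28 \theta^{4} \operatorname{atan}{\left(\frac{3 \theta}{2} \right)} - 48 \theta^{4} - 38 \theta^{3} \operatorname{atan}{\left(\frac{3 \theta}{2} \right)} + 16 \theta^{3} - 13 \theta^{2} \operatorname{atan}{\left(\frac{3 \theta}{2} \right)} + 30 \theta^{2} + 40 \theta \operatorname{atan}{\left(\frac{3 \theta}{2} \right)} - 30 \theta - 20 \operatorname{atan}{\left(\frac{3 \theta}{2} \right)}}{36 \theta^{2} + 16} = f(\theta).

An antiderivative is F(\theta) = - \frac{5 p \theta \operatorname{atan}{\left(\frac{3 \theta}{2} \right)}}{2} - \frac{5 \theta^{5} \operatorname{atan}{\left(\frac{3 \theta}{2} \right)}}{4} - 2 \theta^{4} \operatorname{atan}{\left(\frac{3 \theta}{2} \right)} + \frac{2 \theta^{3} \operatorname{atan}{\left(\frac{3 \theta}{2} \right)}}{3} + \frac{5 \theta^{2} \operatorname{atan}{\left(\frac{3 \theta}{2} \right)}}{4} - \frac{5 \theta \operatorname{atan}{\left(\frac{3 \theta}{2} \right)}}{4}.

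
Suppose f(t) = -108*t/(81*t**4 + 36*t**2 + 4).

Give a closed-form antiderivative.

f matches the chain-rule pattern g'(h)*h' with inner function h(t) = 3*t**2/2 + 1/3; substituting u = h(t) collapses the integral.
Check: d/dt[6/(9*t**2 + 2)] = -108*t/(81*t**4 + 36*t**2 + 4) = f(t).

An antiderivative is F(t) = 6/(9*t**2 + 2).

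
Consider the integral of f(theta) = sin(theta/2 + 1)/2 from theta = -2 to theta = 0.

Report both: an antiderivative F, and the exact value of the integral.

Antiderivative: F(theta) = -cos(theta/2 + 1); value = 1 - cos(1)

Recover f(theta) by differentiating a candidate F(theta); any mismatch rules it out.
F(theta) = -cos(theta/2 + 1) is an antiderivative of f.
Check: d/dtheta[-cos(theta/2 + 1)] = sin(theta/2 + 1)/2 = f(theta).
F(0) = -cos(1); F(-2) = -1.
Integral = F(0) - F(-2) = 1 - cos(1).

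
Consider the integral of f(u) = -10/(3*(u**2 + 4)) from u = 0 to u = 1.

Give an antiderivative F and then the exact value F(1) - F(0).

Since d/du undoes antidifferentiation here, F'(u) = f(u) is required of F(u).
F(u) = -5*atan(u/2)/3 is an antiderivative of f.
Check: d/du[-5*atan(u/2)/3] = -10/(3*u**2 + 12), which equals f(u).
F(1) = -5*atan(1/2)/3; F(0) = 0.
Integral = F(1) - F(0) = -5*atan(1/2)/3.

Antiderivative: F(u) = -5*atan(u/2)/3; value = -5*atan(1/2)/3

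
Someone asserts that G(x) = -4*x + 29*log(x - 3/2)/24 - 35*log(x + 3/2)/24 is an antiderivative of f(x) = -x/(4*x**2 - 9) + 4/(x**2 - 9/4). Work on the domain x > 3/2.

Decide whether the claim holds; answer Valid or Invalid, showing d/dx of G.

Invalid: d/dx[G] - f = -4, which is not 0.

d/dx[G] = (-16*x**2 - x + 52)/(4*x**2 - 9)
d/dx[G] - f(x) = -4 != 0.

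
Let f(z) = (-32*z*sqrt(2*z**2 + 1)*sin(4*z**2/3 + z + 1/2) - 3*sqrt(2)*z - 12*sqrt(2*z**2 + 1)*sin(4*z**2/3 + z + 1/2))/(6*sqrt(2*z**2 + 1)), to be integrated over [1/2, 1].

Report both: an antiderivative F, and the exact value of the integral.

Antiderivative: F(z) = (-sqrt(2)*sqrt(2*z**2 + 1) + 8*cos(4*z**2/3 + z + 1/2))/4; value = 2*cos(17/6) - sqrt(6)/4 - 2*cos(4/3) + sqrt(3)/4

For F(z) to be correct the identity F'(z) - f(z) = 0 must hold.
F(z) = (-sqrt(2)*sqrt(2*z**2 + 1) + 8*cos(4*z**2/3 + z + 1/2))/4 is an antiderivative of f.
Check: d/dz[(-sqrt(2)*sqrt(2*z**2 + 1) + 8*cos(4*z**2/3 + z + 1/2))/4] = (-32*z*sqrt(2*z**2 + 1)*sin(4*z**2/3 + z + 1/2) - 3*sqrt(2)*z - 12*sqrt(2*z**2 + 1)*sin(4*z**2/3 + z + 1/2))/(6*sqrt(2*z**2 + 1)) = f(z).
F(1) = 2*cos(17/6) - sqrt(6)/4; F(1/2) = -sqrt(3)/4 + 2*cos(4/3).
Integral = F(1) - F(1/2) = 2*cos(17/6) - sqrt(6)/4 - 2*cos(4/3) + sqrt(3)/4.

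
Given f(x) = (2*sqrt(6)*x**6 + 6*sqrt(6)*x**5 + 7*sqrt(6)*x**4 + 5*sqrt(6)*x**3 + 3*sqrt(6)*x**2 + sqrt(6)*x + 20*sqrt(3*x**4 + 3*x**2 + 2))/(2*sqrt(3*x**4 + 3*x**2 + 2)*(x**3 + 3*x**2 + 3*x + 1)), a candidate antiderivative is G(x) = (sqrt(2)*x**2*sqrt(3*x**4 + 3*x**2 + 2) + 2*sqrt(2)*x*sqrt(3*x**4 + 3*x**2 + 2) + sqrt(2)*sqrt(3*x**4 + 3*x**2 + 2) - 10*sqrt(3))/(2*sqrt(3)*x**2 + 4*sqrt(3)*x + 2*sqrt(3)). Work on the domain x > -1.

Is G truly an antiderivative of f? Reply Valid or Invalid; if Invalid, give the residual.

d/dx[G] = (2*sqrt(6)*x**6 + 6*sqrt(6)*x**5 + 7*sqrt(6)*x**4 + 5*sqrt(6)*x**3 + 3*sqrt(6)*x**2 + sqrt(6)*x + 20*sqrt(3*x**4 + 3*x**2 + 2))/(2*x**3*sqrt(3*x**4 + 3*x**2 + 2) + 6*x**2*sqrt(3*x**4 + 3*x**2 + 2) + 6*x*sqrt(3*x**4 + 3*x**2 + 2) + 2*sqrt(3*x**4 + 3*x**2 + 2))
This equals f(x) exactly, so the claim holds.

Valid - differentiating G returns exactly f.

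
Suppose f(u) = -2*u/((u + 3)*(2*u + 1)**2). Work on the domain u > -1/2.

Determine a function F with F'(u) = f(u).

Factor the denominator ((u + 3)*(2*u + 1)**2) and decompose: f = -12/(25*(2*u + 1)) + 2/(5*(2*u + 1)**2) + 6/(25*(u + 3)); each piece integrates to a log, atan, or power term.
Check: d/du[-6*log(u + 1/2)/25 + 6*log(u + 3)/25 - 2/(20*u + 10)] = -2*u/(4*u**3 + 16*u**2 + 13*u + 3), which equals f(u).

An antiderivative is F(u) = -6*log(u + 1/2)/25 + 6*log(u + 3)/25 - 2/(20*u + 10).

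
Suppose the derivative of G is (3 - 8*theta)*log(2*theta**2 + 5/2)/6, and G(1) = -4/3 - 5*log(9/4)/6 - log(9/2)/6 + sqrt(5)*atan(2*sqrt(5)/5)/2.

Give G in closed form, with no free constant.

Differentiate the proposed G(theta) back; it has to land on the given G'(theta).
A general antiderivative is 2*theta**2/3 - theta + (-2*theta**2/3 + theta/2)*log(2*theta**2 + 5/2) - 5*log(theta**2 + 5/4)/6 + sqrt(5)*atan(2*sqrt(5)*theta/5)/2 + C.
The condition gives C = -4/3 - 5*log(9/4)/6 - log(9/2)/6 + sqrt(5)*atan(2*sqrt(5)/5)/2 - (-5*log(9/4)/6 - 1/3 - log(9/2)/6 + sqrt(5)*atan(2*sqrt(5)/5)/2) = -1.
So G(theta) = -2*theta**2*log(2*theta**2 + 5/2)/3 + 2*theta**2/3 + theta*log(2*theta**2 + 5/2)/2 - theta - 5*log(theta**2 + 5/4)/6 + sqrt(5)*atan(2*sqrt(5)*theta/5)/2 - 1.
Check: d/dtheta[-2*theta**2*log(2*theta**2 + 5/2)/3 + 2*theta**2/3 + theta*log(2*theta**2 + 5/2)/2 - theta - 5*log(theta**2 + 5/4)/6 + sqrt(5)*atan(2*sqrt(5)*theta/5)/2 - 1] = -4*theta*log(2*theta**2 + 5/2)/3 + log(2*theta**2 + 5/2)/2, which equals G'(theta).

G(theta) = -2*theta**2*log(2*theta**2 + 5/2)/3 + 2*theta**2/3 + theta*log(2*theta**2 + 5/2)/2 - theta - 5*log(theta**2 + 5/4)/6 + sqrt(5)*atan(2*sqrt(5)*theta/5)/2 - 1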